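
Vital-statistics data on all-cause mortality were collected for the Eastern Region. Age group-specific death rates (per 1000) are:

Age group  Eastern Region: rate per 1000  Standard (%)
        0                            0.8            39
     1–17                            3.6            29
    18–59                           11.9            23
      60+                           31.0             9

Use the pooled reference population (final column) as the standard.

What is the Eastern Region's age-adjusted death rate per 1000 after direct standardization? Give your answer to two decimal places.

6.88

Standard weights: 0.39, 0.29, 0.23, 0.09.
Standardized rate: 0.3900×0.8 + 0.2900×3.6 + 0.2300×11.9 + 0.0900×31.0 = 6.8830 per 1000.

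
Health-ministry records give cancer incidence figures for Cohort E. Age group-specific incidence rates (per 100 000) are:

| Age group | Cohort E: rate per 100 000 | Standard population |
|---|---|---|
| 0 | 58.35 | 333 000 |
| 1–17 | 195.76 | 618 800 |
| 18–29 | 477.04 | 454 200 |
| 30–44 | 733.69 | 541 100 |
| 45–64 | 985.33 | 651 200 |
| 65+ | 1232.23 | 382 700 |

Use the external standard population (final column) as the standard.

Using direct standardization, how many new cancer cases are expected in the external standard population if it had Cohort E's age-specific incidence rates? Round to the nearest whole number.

Expected new cancer cases = Σ (standard pop × age-specific rate ÷ 100 000)
= 333 000×58.35/100 000 + 618 800×195.76/100 000 + 454 200×477.04/100 000 + 541 100×733.69/100 000 + 651 200×985.33/100 000 + 382 700×1232.23/100 000
= 194.31 + 1211.36 + 2166.72 + 3970.00 + 6416.47 + 4715.74 = 18674.59.

18675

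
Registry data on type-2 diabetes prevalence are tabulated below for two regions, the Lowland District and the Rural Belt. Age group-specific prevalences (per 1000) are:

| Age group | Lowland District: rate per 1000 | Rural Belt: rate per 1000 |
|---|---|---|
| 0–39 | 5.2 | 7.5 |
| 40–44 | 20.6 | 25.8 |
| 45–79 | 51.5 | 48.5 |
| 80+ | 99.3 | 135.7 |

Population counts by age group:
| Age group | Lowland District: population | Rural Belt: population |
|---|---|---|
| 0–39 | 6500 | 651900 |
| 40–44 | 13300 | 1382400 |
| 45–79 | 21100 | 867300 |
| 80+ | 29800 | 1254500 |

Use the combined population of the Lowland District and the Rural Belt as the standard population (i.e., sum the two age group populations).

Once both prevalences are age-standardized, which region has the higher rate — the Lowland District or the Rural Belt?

Combined standard total = 4226800; weights = 0.1558, 0.3302, 0.2102, 0.3038.
The Lowland District: 0.1558×5.2 + 0.3302×20.6 + 0.2102×51.5 + 0.3038×99.3 = 48.6086 per 1000.
The Rural Belt: 0.1558×7.5 + 0.3302×25.8 + 0.2102×48.5 + 0.3038×135.7 = 61.1134 per 1000.
The crude rates (61.58 vs 60.84) would put the Lowland District higher, but that reflects its age composition; once standardized to a common age structure, the Rural Belt has the higher underlying rate.

Rural Belt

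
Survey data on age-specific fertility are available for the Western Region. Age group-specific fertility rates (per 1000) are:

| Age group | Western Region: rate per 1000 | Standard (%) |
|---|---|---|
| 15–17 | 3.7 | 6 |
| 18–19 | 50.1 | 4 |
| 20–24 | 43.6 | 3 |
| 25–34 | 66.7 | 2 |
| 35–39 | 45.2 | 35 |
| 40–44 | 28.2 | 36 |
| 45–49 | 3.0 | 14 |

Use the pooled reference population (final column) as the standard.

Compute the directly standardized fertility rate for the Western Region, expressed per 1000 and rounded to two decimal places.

31.26

Standard weights: 0.06, 0.04, 0.03, 0.02, 0.35, 0.36, 0.14.
Standardized rate: 0.0600×3.7 + 0.0400×50.1 + 0.0300×43.6 + 0.0200×66.7 + 0.3500×45.2 + 0.3600×28.2 + 0.1400×3.0 = 31.2600 per 1000.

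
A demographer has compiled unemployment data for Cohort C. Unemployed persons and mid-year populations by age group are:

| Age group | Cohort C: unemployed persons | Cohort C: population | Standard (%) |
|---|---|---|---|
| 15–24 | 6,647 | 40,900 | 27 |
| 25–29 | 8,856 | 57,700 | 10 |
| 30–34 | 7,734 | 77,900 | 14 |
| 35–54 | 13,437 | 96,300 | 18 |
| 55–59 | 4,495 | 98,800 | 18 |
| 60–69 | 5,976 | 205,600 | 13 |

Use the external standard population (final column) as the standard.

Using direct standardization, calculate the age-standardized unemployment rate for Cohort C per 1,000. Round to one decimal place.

Age-specific rates per 1,000 for Cohort C: 162.518, 153.484, 99.281, 139.533, 45.496, 29.066.
Standard weights: 0.27, 0.10, 0.14, 0.18, 0.18, 0.13.
Standardized rate: 0.2700×162.518 + 0.1000×153.484 + 0.1400×99.281 + 0.1800×139.533 + 0.1800×45.496 + 0.1300×29.066 = 110.2114 per 1,000.

110.2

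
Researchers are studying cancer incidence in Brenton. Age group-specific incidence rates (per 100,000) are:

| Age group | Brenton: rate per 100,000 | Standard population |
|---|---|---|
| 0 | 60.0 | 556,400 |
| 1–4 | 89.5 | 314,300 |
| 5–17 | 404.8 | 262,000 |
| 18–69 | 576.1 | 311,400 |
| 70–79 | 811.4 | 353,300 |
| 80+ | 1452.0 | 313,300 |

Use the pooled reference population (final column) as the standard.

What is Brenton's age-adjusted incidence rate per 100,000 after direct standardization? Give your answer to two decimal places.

515.73

Standard total = 2,110,700; weights = 0.2636, 0.1489, 0.1241, 0.1475, 0.1674, 0.1484.
Standardized rate: 0.2636×60.0 + 0.1489×89.5 + 0.1241×404.8 + 0.1475×576.1 + 0.1674×811.4 + 0.1484×1452.0 = 515.7285 per 100,000.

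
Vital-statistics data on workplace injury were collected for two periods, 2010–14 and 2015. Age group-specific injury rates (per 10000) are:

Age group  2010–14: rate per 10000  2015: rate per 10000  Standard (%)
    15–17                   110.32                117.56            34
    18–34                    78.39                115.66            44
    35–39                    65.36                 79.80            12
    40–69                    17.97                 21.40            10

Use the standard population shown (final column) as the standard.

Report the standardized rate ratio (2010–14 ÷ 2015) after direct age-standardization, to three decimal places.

0.796

Standard weights: 0.34, 0.44, 0.12, 0.10.
2010–14: 0.3400×110.32 + 0.4400×78.39 + 0.1200×65.36 + 0.1000×17.97 = 81.6406 per 10000.
2015: 0.3400×117.56 + 0.4400×115.66 + 0.1200×79.80 + 0.1000×21.40 = 102.5768 per 10000.
Ratio = 81.6406 ÷ 102.5768 = 0.79590.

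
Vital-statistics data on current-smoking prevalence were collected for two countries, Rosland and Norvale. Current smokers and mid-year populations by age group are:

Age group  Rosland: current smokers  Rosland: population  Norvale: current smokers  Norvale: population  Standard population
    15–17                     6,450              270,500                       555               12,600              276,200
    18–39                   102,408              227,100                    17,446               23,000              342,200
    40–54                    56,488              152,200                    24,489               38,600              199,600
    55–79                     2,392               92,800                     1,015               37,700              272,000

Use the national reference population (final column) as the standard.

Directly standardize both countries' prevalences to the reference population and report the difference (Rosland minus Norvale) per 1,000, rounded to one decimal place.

Age-specific rates per 1,000 for Rosland: 23.845, 450.938, 371.143, 25.776.
For Norvale: 44.048, 758.522, 634.430, 26.923.
Standard total = 1,090,000; weights = 0.2534, 0.3139, 0.1831, 0.2495.
Rosland: 0.2534×23.845 + 0.3139×450.938 + 0.1831×371.143 + 0.2495×25.776 = 222.0074 per 1,000.
Norvale: 0.2534×44.048 + 0.3139×758.522 + 0.1831×634.430 + 0.2495×26.923 = 372.1903 per 1,000.
Difference = 222.0074 − 372.1903 = -150.1829.

-150.2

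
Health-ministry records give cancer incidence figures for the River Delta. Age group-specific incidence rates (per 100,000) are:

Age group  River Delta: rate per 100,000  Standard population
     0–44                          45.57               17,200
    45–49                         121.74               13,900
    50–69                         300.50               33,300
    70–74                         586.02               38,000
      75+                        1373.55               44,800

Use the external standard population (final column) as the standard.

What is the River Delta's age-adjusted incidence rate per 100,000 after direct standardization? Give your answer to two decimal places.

654.12

Standard total = 147,200; weights = 0.1168, 0.0944, 0.2262, 0.2582, 0.3043.
Standardized rate: 0.1168×45.57 + 0.0944×121.74 + 0.2262×300.50 + 0.2582×586.02 + 0.3043×1373.55 = 654.1198 per 100,000.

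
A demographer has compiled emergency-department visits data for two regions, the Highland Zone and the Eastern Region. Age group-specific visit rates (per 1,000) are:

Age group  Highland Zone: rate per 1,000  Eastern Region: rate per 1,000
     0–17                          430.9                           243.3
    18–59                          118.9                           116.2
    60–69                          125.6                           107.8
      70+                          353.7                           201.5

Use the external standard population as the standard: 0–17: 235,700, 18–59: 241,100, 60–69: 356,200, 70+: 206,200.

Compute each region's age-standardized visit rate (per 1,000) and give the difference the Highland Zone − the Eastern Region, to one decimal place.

79.5

Standard total = 1,039,200; weights = 0.2268, 0.2320, 0.3428, 0.1984.
The Highland Zone: 0.2268×430.9 + 0.2320×118.9 + 0.3428×125.6 + 0.1984×353.7 = 238.5504 per 1,000.
The Eastern Region: 0.2268×243.3 + 0.2320×116.2 + 0.3428×107.8 + 0.1984×201.5 = 159.0736 per 1,000.
Difference = 238.5504 − 159.0736 = 79.4768.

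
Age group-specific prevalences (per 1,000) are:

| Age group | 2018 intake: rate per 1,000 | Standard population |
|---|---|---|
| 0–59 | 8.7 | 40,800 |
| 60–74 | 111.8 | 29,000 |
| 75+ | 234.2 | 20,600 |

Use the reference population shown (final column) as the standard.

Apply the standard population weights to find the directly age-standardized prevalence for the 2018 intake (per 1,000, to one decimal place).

93.2

Standard total = 90,400; weights = 0.4513, 0.3208, 0.2279.
Standardized rate: 0.4513×8.7 + 0.3208×111.8 + 0.2279×234.2 = 93.1602 per 1,000.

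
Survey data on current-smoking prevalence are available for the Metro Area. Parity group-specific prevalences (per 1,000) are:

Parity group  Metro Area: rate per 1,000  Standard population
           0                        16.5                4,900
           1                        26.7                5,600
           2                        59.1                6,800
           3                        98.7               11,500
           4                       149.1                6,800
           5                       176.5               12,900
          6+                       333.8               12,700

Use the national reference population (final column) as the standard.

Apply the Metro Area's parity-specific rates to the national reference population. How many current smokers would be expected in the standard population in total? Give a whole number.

Expected current smokers = Σ (standard pop × parity-specific rate ÷ 1,000)
= 4,900×16.5/1,000 + 5,600×26.7/1,000 + 6,800×59.1/1,000 + 11,500×98.7/1,000 + 6,800×149.1/1,000 + 12,900×176.5/1,000 + 12,700×333.8/1,000
= 80.85 + 149.52 + 401.88 + 1135.05 + 1013.88 + 2276.85 + 4239.26 = 9297.29.

9297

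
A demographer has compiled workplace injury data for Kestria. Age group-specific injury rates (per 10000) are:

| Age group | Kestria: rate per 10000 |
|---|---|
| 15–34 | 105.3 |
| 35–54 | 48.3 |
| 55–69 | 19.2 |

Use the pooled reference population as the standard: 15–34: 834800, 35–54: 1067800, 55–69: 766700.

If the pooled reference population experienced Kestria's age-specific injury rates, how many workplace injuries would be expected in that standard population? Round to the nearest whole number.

Expected workplace injuries = Σ (standard pop × age-specific rate ÷ 10000)
= 834800×105.3/10000 + 1067800×48.3/10000 + 766700×19.2/10000
= 8790.44 + 5157.47 + 1472.06 = 15419.98.

15420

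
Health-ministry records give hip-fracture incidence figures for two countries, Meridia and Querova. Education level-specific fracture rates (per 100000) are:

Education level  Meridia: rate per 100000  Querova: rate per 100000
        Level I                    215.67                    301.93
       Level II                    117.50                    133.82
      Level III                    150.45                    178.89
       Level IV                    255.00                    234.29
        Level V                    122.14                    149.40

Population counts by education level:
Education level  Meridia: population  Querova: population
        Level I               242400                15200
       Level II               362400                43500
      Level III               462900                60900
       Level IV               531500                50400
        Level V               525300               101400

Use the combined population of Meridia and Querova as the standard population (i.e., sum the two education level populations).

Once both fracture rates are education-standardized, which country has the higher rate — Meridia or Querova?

Combined standard total = 2395900; weights = 0.1075, 0.1694, 0.2186, 0.2429, 0.2616.
Meridia: 0.1075×215.67 + 0.1694×117.50 + 0.2186×150.45 + 0.2429×255.00 + 0.2616×122.14 = 169.8674 per 100000.
Querova: 0.1075×301.93 + 0.1694×133.82 + 0.2186×178.89 + 0.2429×234.29 + 0.2616×149.40 = 190.2248 per 100000.

Querova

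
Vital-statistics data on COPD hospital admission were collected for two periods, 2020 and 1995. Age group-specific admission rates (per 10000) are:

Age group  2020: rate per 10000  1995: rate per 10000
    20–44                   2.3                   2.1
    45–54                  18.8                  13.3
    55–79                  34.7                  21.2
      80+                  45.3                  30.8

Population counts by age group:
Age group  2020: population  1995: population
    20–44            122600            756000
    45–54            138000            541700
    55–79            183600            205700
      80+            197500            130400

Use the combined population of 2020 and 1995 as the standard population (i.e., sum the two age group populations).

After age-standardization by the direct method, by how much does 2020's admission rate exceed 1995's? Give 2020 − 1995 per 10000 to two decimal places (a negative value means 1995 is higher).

Combined standard total = 2275500; weights = 0.3861, 0.2987, 0.1711, 0.1441.
2020: 0.3861×2.3 + 0.2987×18.8 + 0.1711×34.7 + 0.1441×45.3 = 18.9680 per 10000.
1995: 0.3861×2.1 + 0.2987×13.3 + 0.1711×21.2 + 0.1441×30.8 = 12.8488 per 10000.
Difference = 18.9680 − 12.8488 = 6.1192.

6.12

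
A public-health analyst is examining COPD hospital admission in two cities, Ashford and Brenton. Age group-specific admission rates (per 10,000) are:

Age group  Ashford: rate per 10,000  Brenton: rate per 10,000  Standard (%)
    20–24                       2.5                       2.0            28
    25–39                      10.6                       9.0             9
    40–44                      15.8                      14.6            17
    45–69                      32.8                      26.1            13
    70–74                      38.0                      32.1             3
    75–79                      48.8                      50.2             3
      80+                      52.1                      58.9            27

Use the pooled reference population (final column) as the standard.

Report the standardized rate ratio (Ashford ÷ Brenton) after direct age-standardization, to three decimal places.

Standard weights: 0.28, 0.09, 0.17, 0.13, 0.03, 0.03, 0.27.
Ashford: 0.2800×2.5 + 0.0900×10.6 + 0.1700×15.8 + 0.1300×32.8 + 0.0300×38.0 + 0.0300×48.8 + 0.2700×52.1 = 25.2750 per 10,000.
Brenton: 0.2800×2.0 + 0.0900×9.0 + 0.1700×14.6 + 0.1300×26.1 + 0.0300×32.1 + 0.0300×50.2 + 0.2700×58.9 = 25.6170 per 10,000.
Ratio = 25.2750 ÷ 25.6170 = 0.98665.

0.987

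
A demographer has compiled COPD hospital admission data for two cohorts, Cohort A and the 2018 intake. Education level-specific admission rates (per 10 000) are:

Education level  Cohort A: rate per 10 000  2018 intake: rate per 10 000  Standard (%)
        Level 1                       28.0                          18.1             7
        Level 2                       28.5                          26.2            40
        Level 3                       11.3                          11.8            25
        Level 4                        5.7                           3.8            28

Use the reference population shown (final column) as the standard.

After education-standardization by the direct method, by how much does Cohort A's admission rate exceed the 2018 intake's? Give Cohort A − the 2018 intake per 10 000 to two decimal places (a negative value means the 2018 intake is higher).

2.02

Standard weights: 0.07, 0.40, 0.25, 0.28.
Cohort A: 0.0700×28.0 + 0.4000×28.5 + 0.2500×11.3 + 0.2800×5.7 = 17.7810 per 10 000.
The 2018 intake: 0.0700×18.1 + 0.4000×26.2 + 0.2500×11.8 + 0.2800×3.8 = 15.7610 per 10 000.
Difference = 17.7810 − 15.7610 = 2.0200.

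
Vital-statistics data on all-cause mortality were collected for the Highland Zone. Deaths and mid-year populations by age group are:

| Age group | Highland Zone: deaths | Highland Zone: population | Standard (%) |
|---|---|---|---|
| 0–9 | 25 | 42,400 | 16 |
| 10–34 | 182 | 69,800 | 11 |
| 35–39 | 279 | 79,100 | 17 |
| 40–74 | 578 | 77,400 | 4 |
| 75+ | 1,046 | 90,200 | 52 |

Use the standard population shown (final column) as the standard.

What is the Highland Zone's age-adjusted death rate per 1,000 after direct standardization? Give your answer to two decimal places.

Age-specific rates per 1,000 for the Highland Zone: 0.590, 2.607, 3.527, 7.468, 11.596.
Standard weights: 0.16, 0.11, 0.17, 0.04, 0.52.
Standardized rate: 0.1600×0.590 + 0.1100×2.607 + 0.1700×3.527 + 0.0400×7.468 + 0.5200×11.596 = 7.3096 per 1,000.

7.31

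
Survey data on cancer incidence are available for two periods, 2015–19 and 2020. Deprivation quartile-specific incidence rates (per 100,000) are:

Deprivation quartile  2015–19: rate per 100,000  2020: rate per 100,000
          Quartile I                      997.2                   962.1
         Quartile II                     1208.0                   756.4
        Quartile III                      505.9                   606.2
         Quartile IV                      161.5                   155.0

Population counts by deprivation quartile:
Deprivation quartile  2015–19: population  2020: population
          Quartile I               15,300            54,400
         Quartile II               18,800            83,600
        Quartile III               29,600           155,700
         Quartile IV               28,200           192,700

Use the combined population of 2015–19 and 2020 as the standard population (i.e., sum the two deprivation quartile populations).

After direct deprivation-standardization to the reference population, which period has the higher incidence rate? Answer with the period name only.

2015–19

Combined standard total = 578,300; weights = 0.1205, 0.1771, 0.3204, 0.3820.
2015–19: 0.1205×997.2 + 0.1771×1208.0 + 0.3204×505.9 + 0.3820×161.5 = 557.8811 per 100,000.
2020: 0.1205×962.1 + 0.1771×756.4 + 0.3204×606.2 + 0.3820×155.0 = 503.3410 per 100,000.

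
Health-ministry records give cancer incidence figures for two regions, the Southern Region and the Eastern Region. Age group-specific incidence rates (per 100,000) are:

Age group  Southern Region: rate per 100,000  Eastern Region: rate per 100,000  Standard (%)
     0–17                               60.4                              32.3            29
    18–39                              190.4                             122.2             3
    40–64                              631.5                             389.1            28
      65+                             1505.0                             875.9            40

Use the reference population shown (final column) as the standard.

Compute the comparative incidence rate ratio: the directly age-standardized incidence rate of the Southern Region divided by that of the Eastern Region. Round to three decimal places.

1.698

Standard weights: 0.29, 0.03, 0.28, 0.40.
The Southern Region: 0.2900×60.4 + 0.0300×190.4 + 0.2800×631.5 + 0.4000×1505.0 = 802.0480 per 100,000.
The Eastern Region: 0.2900×32.3 + 0.0300×122.2 + 0.2800×389.1 + 0.4000×875.9 = 472.3410 per 100,000.
Ratio = 802.0480 ÷ 472.3410 = 1.69803.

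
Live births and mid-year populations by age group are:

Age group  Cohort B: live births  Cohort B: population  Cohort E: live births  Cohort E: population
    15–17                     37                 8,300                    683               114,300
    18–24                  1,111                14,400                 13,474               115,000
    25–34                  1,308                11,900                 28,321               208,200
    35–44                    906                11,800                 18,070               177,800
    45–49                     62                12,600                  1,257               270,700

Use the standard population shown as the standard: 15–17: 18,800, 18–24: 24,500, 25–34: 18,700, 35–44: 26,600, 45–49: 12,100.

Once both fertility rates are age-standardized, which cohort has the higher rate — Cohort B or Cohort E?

Cohort E

Age-specific rates per 1,000 for Cohort B: 4.458, 77.153, 109.916, 76.780, 4.921.
For Cohort E: 5.976, 117.165, 136.028, 101.631, 4.644.
Standard total = 100,700; weights = 0.1867, 0.2433, 0.1857, 0.2642, 0.1202.
Cohort B: 0.1867×4.458 + 0.2433×77.153 + 0.1857×109.916 + 0.2642×76.780 + 0.1202×4.921 = 60.8874 per 1,000.
Cohort E: 0.1867×5.976 + 0.2433×117.165 + 0.1857×136.028 + 0.2642×101.631 + 0.1202×4.644 = 82.2858 per 1,000.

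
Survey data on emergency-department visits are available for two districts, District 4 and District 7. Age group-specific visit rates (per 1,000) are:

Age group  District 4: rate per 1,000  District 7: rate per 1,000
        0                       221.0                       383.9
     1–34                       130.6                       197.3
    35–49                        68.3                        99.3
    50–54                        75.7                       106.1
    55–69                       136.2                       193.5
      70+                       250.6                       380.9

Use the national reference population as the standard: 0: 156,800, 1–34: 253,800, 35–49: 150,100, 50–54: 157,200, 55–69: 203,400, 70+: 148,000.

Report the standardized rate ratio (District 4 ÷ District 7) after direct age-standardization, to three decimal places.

Standard total = 1,069,300; weights = 0.1466, 0.2374, 0.1404, 0.1470, 0.1902, 0.1384.
District 4: 0.1466×221.0 + 0.2374×130.6 + 0.1404×68.3 + 0.1470×75.7 + 0.1902×136.2 + 0.1384×250.6 = 144.7141 per 1,000.
District 7: 0.1466×383.9 + 0.2374×197.3 + 0.1404×99.3 + 0.1470×106.1 + 0.1902×193.5 + 0.1384×380.9 = 222.1876 per 1,000.
Ratio = 144.7141 ÷ 222.1876 = 0.65132.

0.651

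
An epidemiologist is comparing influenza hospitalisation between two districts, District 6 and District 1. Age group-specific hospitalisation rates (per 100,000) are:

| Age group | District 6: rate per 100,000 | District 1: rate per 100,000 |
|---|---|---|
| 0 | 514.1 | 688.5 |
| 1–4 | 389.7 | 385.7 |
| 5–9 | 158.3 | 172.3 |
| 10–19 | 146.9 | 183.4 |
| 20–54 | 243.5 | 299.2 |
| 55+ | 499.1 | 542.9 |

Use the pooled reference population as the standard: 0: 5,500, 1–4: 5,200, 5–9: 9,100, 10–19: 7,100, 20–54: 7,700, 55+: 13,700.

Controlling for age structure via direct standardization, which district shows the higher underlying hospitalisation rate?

Standard total = 48,300; weights = 0.1139, 0.1077, 0.1884, 0.1470, 0.1594, 0.2836.
District 6: 0.1139×514.1 + 0.1077×389.7 + 0.1884×158.3 + 0.1470×146.9 + 0.1594×243.5 + 0.2836×499.1 = 332.3008 per 100,000.
District 1: 0.1139×688.5 + 0.1077×385.7 + 0.1884×172.3 + 0.1470×183.4 + 0.1594×299.2 + 0.2836×542.9 = 381.0358 per 100,000.

District 1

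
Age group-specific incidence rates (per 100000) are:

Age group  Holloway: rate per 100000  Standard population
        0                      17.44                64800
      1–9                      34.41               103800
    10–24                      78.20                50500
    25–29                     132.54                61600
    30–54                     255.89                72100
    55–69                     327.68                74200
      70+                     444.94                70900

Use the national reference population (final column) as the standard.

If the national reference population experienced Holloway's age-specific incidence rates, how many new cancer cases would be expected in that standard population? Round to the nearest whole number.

Expected new cancer cases = Σ (standard pop × age-specific rate ÷ 100000)
= 64800×17.44/100000 + 103800×34.41/100000 + 50500×78.20/100000 + 61600×132.54/100000 + 72100×255.89/100000 + 74200×327.68/100000 + 70900×444.94/100000
= 11.30 + 35.72 + 39.49 + 81.64 + 184.50 + 243.14 + 315.46 = 911.25.

911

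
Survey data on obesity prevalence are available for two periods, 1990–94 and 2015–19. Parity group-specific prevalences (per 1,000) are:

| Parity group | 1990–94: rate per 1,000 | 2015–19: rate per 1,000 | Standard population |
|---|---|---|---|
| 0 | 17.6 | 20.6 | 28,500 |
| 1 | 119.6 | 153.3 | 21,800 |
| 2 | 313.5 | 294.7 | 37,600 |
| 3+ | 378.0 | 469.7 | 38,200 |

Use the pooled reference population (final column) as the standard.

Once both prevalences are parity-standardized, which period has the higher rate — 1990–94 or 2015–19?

2015–19

Standard total = 126,100; weights = 0.2260, 0.1729, 0.2982, 0.3029.
1990–94: 0.2260×17.6 + 0.1729×119.6 + 0.2982×313.5 + 0.3029×378.0 = 232.6414 per 1,000.
2015–19: 0.2260×20.6 + 0.1729×153.3 + 0.2982×294.7 + 0.3029×469.7 = 261.3188 per 1,000.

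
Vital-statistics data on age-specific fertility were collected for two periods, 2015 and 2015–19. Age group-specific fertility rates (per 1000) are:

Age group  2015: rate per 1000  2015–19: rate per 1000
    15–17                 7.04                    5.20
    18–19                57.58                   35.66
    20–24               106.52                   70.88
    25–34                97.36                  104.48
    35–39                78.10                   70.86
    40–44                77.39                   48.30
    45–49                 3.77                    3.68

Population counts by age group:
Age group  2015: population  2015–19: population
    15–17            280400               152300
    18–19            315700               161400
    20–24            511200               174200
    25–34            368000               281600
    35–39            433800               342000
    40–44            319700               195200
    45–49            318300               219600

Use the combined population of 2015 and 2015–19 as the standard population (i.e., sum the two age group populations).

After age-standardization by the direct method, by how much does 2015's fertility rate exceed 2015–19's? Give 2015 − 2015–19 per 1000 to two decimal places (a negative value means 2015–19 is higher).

Combined standard total = 4073400; weights = 0.1062, 0.1171, 0.1683, 0.1595, 0.1905, 0.1264, 0.1321.
2015: 0.1062×7.04 + 0.1171×57.58 + 0.1683×106.52 + 0.1595×97.36 + 0.1905×78.10 + 0.1264×77.39 + 0.1321×3.77 = 66.0965 per 1000.
2015–19: 0.1062×5.20 + 0.1171×35.66 + 0.1683×70.88 + 0.1595×104.48 + 0.1905×70.86 + 0.1264×48.30 + 0.1321×3.68 = 53.4043 per 1000.
Difference = 66.0965 − 53.4043 = 12.6922.

12.69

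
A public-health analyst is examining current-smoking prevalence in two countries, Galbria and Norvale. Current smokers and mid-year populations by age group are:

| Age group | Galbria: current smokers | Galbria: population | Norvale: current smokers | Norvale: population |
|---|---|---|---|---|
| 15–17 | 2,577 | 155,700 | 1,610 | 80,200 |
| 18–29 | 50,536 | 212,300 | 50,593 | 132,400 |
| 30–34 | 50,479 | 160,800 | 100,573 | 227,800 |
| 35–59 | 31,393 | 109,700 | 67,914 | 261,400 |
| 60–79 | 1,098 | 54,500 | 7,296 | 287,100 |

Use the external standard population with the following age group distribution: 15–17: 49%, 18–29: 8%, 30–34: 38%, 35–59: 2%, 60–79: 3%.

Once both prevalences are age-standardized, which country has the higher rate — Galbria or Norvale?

Norvale

Age-specific rates per 1,000 for Galbria: 16.551, 238.041, 313.924, 286.171, 20.147.
For Norvale: 20.075, 382.122, 441.497, 259.809, 25.413.
Standard weights: 0.49, 0.08, 0.38, 0.02, 0.03.
Galbria: 0.4900×16.551 + 0.0800×238.041 + 0.3800×313.924 + 0.0200×286.171 + 0.0300×20.147 = 152.7723 per 1,000.
Norvale: 0.4900×20.075 + 0.0800×382.122 + 0.3800×441.497 + 0.0200×259.809 + 0.0300×25.413 = 214.1338 per 1,000.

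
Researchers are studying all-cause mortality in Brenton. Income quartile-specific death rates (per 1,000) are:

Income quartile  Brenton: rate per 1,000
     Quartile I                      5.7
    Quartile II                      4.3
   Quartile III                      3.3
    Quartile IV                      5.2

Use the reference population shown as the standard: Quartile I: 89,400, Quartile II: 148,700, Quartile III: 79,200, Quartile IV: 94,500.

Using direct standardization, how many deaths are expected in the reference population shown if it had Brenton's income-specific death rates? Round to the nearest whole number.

1902

Expected deaths = Σ (standard pop × income-specific rate ÷ 1,000)
= 89,400×5.7/1,000 + 148,700×4.3/1,000 + 79,200×3.3/1,000 + 94,500×5.2/1,000
= 509.58 + 639.41 + 261.36 + 491.40 = 1901.75.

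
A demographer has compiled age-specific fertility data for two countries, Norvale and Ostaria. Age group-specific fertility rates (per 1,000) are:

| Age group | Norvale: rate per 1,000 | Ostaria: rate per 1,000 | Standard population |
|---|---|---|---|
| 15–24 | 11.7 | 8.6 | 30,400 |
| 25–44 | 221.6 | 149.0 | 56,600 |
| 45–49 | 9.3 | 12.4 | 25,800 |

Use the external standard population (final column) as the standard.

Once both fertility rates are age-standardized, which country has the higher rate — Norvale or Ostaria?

Norvale

Standard total = 112,800; weights = 0.2695, 0.5018, 0.2287.
Norvale: 0.2695×11.7 + 0.5018×221.6 + 0.2287×9.3 = 116.4732 per 1,000.
Ostaria: 0.2695×8.6 + 0.5018×149.0 + 0.2287×12.4 = 79.9181 per 1,000.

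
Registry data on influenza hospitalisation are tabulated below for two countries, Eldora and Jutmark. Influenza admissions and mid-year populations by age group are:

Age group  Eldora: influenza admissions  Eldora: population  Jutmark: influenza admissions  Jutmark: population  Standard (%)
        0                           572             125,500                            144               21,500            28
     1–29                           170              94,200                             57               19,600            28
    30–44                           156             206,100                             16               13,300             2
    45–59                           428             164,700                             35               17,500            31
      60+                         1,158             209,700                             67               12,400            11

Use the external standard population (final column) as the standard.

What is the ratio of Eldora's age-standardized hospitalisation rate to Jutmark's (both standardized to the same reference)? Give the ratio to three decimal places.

Age-specific rates per 100,000 for Eldora: 455.78, 180.47, 75.69, 259.87, 552.22.
For Jutmark: 669.77, 290.82, 120.30, 200.00, 540.32.
Standard weights: 0.28, 0.28, 0.02, 0.31, 0.11.
Eldora: 0.2800×455.78 + 0.2800×180.47 + 0.0200×75.69 + 0.3100×259.87 + 0.1100×552.22 = 320.9647 per 100,000.
Jutmark: 0.2800×669.77 + 0.2800×290.82 + 0.0200×120.30 + 0.3100×200.00 + 0.1100×540.32 = 392.8050 per 100,000.
Ratio = 320.9647 ÷ 392.8050 = 0.81711.

0.817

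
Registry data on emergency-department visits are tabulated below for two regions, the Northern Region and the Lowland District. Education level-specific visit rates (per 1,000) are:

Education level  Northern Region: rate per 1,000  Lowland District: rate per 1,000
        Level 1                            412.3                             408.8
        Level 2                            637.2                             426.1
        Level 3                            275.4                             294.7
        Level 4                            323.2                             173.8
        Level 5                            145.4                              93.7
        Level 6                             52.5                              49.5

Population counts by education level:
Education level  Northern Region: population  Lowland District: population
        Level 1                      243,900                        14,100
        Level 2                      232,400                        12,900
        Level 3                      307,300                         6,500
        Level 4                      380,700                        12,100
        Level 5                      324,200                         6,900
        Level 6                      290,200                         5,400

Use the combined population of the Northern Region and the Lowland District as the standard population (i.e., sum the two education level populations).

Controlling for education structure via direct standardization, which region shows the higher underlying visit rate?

Combined standard total = 1,836,600; weights = 0.1405, 0.1336, 0.1709, 0.2139, 0.1803, 0.1609.
The Northern Region: 0.1405×412.3 + 0.1336×637.2 + 0.1709×275.4 + 0.2139×323.2 + 0.1803×145.4 + 0.1609×52.5 = 293.8653 per 1,000.
The Lowland District: 0.1405×408.8 + 0.1336×426.1 + 0.1709×294.7 + 0.2139×173.8 + 0.1803×93.7 + 0.1609×49.5 = 226.7203 per 1,000.

Northern Region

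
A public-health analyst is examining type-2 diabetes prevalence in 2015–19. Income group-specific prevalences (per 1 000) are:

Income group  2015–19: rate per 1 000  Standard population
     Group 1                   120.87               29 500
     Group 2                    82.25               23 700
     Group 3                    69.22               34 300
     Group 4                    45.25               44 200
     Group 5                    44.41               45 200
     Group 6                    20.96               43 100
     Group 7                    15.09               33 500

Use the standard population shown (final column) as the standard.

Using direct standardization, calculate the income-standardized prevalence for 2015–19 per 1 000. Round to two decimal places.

Standard total = 253 500; weights = 0.1164, 0.0935, 0.1353, 0.1744, 0.1783, 0.1700, 0.1321.
Standardized rate: 0.1164×120.87 + 0.0935×82.25 + 0.1353×69.22 + 0.1744×45.25 + 0.1783×44.41 + 0.1700×20.96 + 0.1321×15.09 = 52.4872 per 1 000.

52.49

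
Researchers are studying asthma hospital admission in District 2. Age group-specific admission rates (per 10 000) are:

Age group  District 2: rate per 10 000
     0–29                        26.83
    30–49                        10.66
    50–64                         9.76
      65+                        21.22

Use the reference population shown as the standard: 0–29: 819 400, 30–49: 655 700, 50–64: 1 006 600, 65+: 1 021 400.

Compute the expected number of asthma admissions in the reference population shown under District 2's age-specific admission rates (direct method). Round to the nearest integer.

6047

Expected asthma admissions = Σ (standard pop × age-specific rate ÷ 10 000)
= 819 400×26.83/10 000 + 655 700×10.66/10 000 + 1 006 600×9.76/10 000 + 1 021 400×21.22/10 000
= 2198.45 + 698.98 + 982.44 + 2167.41 = 6047.28.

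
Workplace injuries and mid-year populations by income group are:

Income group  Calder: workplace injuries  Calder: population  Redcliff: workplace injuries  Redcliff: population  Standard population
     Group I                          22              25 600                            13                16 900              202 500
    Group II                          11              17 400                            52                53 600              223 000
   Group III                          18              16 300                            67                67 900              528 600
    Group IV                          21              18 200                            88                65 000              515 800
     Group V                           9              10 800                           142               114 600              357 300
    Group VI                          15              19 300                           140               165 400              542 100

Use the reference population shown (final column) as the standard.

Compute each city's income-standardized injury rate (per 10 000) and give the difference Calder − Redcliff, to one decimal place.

-1.2

Income-specific rates per 10 000 for Calder: 8.59, 6.32, 11.04, 11.54, 8.33, 7.77.
For Redcliff: 7.69, 9.70, 9.87, 13.54, 12.39, 8.46.
Standard total = 2 369 300; weights = 0.0855, 0.0941, 0.2231, 0.2177, 0.1508, 0.2288.
Calder: 0.0855×8.59 + 0.0941×6.32 + 0.2231×11.04 + 0.2177×11.54 + 0.1508×8.33 + 0.2288×7.77 = 9.3401 per 10 000.
Redcliff: 0.0855×7.69 + 0.0941×9.70 + 0.2231×9.87 + 0.2177×13.54 + 0.1508×12.39 + 0.2288×8.46 = 10.5246 per 10 000.
Difference = 9.3401 − 10.5246 = -1.1845.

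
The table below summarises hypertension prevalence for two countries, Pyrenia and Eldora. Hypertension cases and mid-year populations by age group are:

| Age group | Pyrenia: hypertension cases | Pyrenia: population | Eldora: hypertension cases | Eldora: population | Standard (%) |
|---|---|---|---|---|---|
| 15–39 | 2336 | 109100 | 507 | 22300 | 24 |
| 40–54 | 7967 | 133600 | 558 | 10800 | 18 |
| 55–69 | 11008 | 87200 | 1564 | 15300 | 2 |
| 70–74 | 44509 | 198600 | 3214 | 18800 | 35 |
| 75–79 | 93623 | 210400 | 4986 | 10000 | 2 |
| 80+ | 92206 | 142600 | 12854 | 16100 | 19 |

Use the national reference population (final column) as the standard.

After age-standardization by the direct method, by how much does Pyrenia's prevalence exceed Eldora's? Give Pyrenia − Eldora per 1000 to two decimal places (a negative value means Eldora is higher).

-9.71

Age-specific rates per 1000 for Pyrenia: 21.412, 59.633, 126.239, 224.114, 444.976, 646.606.
For Eldora: 22.735, 51.667, 102.222, 170.957, 498.600, 798.385.
Standard weights: 0.24, 0.18, 0.02, 0.35, 0.02, 0.19.
Pyrenia: 0.2400×21.412 + 0.1800×59.633 + 0.0200×126.239 + 0.3500×224.114 + 0.0200×444.976 + 0.1900×646.606 = 228.5920 per 1000.
Eldora: 0.2400×22.735 + 0.1800×51.667 + 0.0200×102.222 + 0.3500×170.957 + 0.0200×498.600 + 0.1900×798.385 = 238.3012 per 1000.
Difference = 228.5920 − 238.3012 = -9.7092.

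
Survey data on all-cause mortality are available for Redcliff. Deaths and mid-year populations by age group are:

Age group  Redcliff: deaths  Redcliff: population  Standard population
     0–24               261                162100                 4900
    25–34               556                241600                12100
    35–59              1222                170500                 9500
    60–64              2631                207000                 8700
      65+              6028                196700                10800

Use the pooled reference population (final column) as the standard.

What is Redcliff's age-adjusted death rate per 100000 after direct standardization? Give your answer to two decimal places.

Age-specific rates per 100000 for Redcliff: 161.01, 230.13, 716.72, 1271.01, 3064.57.
Standard total = 46000; weights = 0.1065, 0.2630, 0.2065, 0.1891, 0.2348.
Standardized rate: 0.1065×161.01 + 0.2630×230.13 + 0.2065×716.72 + 0.1891×1271.01 + 0.2348×3064.57 = 1185.5976 per 100000.

1185.60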